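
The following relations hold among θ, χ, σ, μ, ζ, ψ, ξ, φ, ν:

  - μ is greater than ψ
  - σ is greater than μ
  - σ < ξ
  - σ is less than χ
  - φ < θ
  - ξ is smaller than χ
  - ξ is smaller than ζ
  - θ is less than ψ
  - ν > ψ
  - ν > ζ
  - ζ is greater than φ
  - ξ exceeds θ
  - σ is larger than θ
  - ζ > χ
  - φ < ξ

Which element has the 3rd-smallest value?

Chaining the given pairs: φ < θ < ψ < μ < σ < ξ < χ < ζ < ν.
Counting 3 from the smallest end gives ψ.

ψ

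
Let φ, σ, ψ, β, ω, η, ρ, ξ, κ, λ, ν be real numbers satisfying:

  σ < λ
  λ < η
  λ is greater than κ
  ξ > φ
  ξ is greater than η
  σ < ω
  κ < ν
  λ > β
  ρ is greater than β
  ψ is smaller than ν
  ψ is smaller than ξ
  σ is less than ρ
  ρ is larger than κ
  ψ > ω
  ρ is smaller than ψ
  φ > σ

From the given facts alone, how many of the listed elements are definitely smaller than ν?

6

Directly below ν: κ, ψ.
One step further: ω, ρ (4 so far).
One step further: β, σ (6 so far).
No other element is forced below ν by the given relations, so the count is 6.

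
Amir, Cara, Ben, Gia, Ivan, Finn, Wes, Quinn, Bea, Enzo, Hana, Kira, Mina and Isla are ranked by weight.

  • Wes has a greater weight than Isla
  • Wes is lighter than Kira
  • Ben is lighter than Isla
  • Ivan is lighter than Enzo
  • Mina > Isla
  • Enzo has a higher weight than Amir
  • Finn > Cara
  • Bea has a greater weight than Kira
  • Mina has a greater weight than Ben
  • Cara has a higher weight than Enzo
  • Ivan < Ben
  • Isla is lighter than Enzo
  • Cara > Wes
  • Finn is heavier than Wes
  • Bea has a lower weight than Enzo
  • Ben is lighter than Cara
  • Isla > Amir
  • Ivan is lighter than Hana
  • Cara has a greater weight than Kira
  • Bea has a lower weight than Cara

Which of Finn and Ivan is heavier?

Finn

Following the relations from Ivan: Ivan < Ben < Isla < Wes < Kira < Bea < Enzo < Cara < Finn.
So Ivan < Finn; Finn is the heavier of the two.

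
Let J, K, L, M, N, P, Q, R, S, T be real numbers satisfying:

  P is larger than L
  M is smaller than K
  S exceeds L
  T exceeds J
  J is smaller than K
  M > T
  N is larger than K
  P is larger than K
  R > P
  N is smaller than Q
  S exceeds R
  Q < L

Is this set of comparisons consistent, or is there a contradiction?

consistent

The single ordering J < T < M < K < N < Q < L < P < R < S satisfies every listed relation, so no contradiction arises.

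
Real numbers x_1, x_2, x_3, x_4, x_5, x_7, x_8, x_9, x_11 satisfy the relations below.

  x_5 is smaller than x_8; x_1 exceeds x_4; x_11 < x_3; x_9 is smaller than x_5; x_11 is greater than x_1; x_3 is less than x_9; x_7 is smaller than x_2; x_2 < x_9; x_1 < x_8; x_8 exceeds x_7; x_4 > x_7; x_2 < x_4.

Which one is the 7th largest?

Chaining the given pairs: x_7 < x_2 < x_4 < x_1 < x_11 < x_3 < x_9 < x_5 < x_8.
Counting 7 from the largest end gives x_4.

x_4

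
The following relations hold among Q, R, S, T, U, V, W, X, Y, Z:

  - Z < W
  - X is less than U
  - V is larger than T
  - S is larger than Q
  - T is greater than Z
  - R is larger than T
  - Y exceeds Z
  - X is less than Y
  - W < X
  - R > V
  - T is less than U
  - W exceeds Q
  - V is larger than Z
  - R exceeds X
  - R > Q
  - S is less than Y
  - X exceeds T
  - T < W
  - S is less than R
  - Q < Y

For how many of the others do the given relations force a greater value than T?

Directly above T: W, X, V, U, R.
One step further: Y (6 so far).
Nothing else is reachable above T; 6 in all.

6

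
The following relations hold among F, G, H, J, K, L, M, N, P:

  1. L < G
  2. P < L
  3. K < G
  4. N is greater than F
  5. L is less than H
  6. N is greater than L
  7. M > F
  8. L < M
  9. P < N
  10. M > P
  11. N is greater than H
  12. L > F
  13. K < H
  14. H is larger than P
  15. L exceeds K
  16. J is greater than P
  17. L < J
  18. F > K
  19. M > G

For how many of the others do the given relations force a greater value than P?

The elements the relations force above P are L, H, N, G, J, M — no chain reaches any other.
That is 6.

6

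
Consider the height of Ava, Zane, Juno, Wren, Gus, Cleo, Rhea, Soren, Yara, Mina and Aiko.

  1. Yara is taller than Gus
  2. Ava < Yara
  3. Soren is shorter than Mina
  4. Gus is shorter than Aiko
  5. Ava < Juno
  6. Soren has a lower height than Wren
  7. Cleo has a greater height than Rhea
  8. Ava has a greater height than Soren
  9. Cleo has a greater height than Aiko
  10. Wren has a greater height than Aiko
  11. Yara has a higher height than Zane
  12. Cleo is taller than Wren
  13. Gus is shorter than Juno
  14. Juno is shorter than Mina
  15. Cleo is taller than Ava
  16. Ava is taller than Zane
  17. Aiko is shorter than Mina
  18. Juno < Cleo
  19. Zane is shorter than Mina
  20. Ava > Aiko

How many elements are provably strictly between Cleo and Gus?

4

Chaining upward from Gus reaches: Aiko, Ava, Juno, Mina, Yara, Wren.
Chaining downward from Cleo reaches: Zane, Aiko, Soren, Ava, Juno, Rhea, Wren.
Strictly between Gus and Cleo are those in both lists: Aiko, Ava, Juno, Wren — 4 elements.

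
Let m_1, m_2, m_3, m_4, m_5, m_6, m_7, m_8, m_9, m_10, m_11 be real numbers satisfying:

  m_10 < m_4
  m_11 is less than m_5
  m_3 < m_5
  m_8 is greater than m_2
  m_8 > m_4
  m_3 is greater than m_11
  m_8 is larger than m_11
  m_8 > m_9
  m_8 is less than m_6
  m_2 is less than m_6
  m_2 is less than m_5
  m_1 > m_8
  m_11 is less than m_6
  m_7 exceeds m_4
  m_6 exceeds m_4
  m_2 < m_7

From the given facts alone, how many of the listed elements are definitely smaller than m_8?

Directly below m_8: m_11, m_9, m_2, m_4.
One step further: m_10 (5 so far).
Nothing else is reachable below m_8; 5 in all.

5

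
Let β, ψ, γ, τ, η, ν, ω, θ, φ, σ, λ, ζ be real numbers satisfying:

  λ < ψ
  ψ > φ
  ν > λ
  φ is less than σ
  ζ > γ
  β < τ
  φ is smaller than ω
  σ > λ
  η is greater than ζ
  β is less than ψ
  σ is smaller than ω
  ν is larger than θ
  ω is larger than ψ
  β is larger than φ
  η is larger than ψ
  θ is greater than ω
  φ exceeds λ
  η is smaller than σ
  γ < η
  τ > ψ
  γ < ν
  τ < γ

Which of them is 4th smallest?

The consecutive relations fix a unique order: λ < φ < β < ψ < τ < γ < ζ < η < σ < ω < θ < ν.
Counting 4 from the smallest end gives ψ.

ψ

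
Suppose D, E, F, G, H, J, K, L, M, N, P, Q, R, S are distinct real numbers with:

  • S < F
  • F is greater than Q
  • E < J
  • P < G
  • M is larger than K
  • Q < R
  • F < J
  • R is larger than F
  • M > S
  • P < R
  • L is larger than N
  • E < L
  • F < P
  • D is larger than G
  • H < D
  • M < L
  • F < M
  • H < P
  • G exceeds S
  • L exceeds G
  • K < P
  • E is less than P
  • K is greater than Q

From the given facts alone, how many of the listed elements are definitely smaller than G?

7

From G the given relations immediately reach S, P.
From those, H, E, K, F — 6 in total.
From those, Q — 7 in total.
No other element is forced below G by the given relations, so the count is 7.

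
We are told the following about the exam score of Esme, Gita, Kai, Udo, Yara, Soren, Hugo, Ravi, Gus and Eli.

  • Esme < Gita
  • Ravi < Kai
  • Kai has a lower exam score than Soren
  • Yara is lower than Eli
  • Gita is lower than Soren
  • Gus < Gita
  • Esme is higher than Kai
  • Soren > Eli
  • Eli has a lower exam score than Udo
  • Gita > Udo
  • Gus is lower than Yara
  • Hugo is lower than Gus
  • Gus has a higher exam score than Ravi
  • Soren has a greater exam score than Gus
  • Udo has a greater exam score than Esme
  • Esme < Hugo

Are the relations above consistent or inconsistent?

consistent

The single ordering Ravi < Kai < Esme < Hugo < Gus < Yara < Eli < Udo < Gita < Soren satisfies every listed relation, so no contradiction arises.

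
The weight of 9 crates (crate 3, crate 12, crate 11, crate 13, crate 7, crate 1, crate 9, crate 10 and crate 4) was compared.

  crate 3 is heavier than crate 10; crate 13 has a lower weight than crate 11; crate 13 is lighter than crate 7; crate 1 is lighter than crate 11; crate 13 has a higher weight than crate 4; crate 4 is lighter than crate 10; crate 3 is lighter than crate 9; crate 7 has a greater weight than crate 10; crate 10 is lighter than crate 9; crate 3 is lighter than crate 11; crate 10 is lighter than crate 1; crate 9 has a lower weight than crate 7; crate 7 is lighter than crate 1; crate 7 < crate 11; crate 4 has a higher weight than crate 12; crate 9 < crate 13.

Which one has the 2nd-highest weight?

crate 1

Chaining the given pairs: crate 12 < crate 4 < crate 10 < crate 3 < crate 9 < crate 13 < crate 7 < crate 1 < crate 11.
Counting 2 from the largest end gives crate 1.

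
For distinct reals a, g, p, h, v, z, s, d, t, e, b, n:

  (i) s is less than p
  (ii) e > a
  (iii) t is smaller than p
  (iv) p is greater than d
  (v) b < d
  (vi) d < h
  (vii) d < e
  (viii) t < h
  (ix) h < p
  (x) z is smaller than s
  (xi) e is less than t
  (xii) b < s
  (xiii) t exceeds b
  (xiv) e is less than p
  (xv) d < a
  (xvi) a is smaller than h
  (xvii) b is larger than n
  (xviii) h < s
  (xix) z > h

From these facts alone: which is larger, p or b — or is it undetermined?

p

Link the given pairs in sequence: b < d; d < a; a < e; e < t; t < h; h < z; z < s; s < p.
Together: b < d < a < e < t < h < z < s < p.
So p is larger.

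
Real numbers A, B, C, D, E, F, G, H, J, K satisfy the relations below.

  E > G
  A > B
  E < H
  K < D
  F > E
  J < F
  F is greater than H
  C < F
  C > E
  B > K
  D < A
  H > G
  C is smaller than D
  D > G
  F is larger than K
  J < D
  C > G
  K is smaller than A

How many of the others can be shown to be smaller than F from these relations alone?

6

Directly below F: J, E, K, C, H.
One step further: G (6 so far).
Nothing else is reachable below F; 6 in all.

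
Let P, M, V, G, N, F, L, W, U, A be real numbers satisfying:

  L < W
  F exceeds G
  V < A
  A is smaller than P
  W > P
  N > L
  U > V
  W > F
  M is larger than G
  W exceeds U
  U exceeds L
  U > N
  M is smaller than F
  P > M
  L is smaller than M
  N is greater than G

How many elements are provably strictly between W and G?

5

The relations place G below W. An element lies strictly between them when it is forced above G and also forced below W.
Above G: {N, M, U, F, P}. Below W: {V, L, N, M, A, U, F, P}.
Intersection: {N, M, U, F, P} — 5.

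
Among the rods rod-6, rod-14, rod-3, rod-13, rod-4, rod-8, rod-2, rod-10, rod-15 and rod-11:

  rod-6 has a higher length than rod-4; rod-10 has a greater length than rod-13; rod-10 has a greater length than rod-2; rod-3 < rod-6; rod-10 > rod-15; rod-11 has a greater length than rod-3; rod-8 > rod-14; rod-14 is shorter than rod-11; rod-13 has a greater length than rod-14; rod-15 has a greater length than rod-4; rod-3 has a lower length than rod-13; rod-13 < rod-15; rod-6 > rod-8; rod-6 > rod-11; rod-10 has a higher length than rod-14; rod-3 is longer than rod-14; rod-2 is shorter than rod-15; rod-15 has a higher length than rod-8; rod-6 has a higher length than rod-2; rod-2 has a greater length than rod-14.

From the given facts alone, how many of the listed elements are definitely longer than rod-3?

5

Directly above rod-3: rod-13, rod-11, rod-6.
One step further: rod-15, rod-10 (5 so far).
No other element is forced above rod-3 by the given relations, so the count is 5.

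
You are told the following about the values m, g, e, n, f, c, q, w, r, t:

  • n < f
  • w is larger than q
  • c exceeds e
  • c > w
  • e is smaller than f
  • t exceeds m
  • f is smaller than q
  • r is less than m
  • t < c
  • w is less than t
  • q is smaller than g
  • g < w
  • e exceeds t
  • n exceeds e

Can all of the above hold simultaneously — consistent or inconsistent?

We have w < t stated directly, yet also t < e < n < f < q < g < w by chaining the others — so t < w. Contradiction.

inconsistent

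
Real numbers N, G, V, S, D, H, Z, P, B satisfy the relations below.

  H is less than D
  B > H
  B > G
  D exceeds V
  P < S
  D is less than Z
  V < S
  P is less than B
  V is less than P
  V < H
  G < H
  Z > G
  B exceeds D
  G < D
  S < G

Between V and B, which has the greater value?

B

V < P and P < S give V < S.
Then S < G extends the chain to G.
With G < H: V < P < S < G < H.
Then H < D extends the chain to D.
Then D < B extends the chain to B.
So V < B; B is the larger of the two.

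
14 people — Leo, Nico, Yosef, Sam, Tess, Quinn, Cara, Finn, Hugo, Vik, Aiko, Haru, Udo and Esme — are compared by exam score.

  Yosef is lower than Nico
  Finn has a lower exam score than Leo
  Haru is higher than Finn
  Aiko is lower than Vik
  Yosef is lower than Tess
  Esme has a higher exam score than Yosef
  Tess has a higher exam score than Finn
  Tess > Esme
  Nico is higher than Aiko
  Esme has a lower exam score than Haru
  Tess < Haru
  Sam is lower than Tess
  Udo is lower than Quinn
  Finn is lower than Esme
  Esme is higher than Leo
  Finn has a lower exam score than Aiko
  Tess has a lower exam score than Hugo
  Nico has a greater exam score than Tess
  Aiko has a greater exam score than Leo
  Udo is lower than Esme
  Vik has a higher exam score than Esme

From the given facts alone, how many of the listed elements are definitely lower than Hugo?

The elements the relations force below Hugo are Sam, Udo, Finn, Leo, Yosef, Esme, Tess — no chain reaches any other.
That is 7.

7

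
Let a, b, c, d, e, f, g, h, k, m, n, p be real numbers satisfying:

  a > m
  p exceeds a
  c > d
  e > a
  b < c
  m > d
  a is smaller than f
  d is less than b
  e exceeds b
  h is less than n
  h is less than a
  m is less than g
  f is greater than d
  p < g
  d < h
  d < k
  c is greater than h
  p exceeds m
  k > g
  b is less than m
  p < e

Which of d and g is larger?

g

d < b and b < m give d < m.
Then m < a extends the chain to a.
With a < p: d < b < m < a < p.
Then p < g extends the chain to g.
So d < g; g is the larger of the two.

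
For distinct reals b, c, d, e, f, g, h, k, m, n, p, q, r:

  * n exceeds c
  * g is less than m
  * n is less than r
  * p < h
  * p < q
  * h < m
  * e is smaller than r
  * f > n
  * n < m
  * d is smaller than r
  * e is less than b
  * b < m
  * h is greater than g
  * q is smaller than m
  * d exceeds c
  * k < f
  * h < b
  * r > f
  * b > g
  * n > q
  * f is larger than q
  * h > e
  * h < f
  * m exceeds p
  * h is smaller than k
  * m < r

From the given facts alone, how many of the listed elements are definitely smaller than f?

Directly below f: q, h, n, k.
One step further: g, c, e, p (8 so far).
No other element is forced below f by the given relations, so the count is 8.

8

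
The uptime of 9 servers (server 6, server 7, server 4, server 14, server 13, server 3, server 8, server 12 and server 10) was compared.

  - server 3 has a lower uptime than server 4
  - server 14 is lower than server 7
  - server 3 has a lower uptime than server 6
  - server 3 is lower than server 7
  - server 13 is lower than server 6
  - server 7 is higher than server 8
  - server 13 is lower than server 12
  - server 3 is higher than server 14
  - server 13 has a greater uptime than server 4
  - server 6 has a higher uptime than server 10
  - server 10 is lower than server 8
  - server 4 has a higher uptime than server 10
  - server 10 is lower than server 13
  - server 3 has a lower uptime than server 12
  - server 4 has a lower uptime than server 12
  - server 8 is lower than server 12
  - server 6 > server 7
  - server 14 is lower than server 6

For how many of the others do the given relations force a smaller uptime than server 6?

The elements the relations force below server 6 are server 14, server 10, server 8, server 3, server 4, server 13, server 7 — no chain reaches any other.
That is 7.

7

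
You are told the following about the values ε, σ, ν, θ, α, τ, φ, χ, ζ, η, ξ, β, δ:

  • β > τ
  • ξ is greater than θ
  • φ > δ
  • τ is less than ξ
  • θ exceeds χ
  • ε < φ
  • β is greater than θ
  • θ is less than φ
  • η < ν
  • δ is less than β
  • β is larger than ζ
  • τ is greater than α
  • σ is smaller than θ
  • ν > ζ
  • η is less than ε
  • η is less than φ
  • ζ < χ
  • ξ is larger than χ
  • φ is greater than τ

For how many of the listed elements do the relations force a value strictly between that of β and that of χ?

Chaining upward from χ reaches: θ, φ, ξ.
Chaining downward from β reaches: ζ, σ, δ, α, τ, θ.
Strictly between χ and β are those in both lists: θ — 1 element.

1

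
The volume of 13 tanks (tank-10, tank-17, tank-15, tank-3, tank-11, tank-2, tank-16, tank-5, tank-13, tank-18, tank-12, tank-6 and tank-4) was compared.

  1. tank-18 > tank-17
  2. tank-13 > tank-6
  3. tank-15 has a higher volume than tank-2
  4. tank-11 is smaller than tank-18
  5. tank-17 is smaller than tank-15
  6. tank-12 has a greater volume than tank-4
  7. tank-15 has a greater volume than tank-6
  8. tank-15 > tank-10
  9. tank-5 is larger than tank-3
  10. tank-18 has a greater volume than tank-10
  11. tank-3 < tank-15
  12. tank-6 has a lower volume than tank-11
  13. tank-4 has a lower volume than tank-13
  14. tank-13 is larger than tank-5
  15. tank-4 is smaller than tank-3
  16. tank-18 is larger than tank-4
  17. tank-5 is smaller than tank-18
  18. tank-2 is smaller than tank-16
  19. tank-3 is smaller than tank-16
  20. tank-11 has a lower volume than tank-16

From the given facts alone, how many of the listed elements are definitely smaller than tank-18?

From tank-18 the given relations immediately reach tank-10, tank-4, tank-17, tank-5, tank-11.
From those, tank-6, tank-3 — 7 in total.
No other element is forced below tank-18 by the given relations, so the count is 7.

7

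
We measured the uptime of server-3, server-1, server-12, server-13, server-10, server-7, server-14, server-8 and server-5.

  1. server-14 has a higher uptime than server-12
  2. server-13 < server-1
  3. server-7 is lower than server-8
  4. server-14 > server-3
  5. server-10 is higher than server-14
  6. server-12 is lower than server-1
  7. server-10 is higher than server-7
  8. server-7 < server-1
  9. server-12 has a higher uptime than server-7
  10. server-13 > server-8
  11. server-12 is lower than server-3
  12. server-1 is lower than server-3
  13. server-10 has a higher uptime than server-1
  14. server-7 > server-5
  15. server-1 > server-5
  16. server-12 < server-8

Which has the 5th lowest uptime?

The consecutive relations fix a unique order: server-5 < server-7 < server-12 < server-8 < server-13 < server-1 < server-3 < server-14 < server-10.
The 5th smallest is server-13.

server-13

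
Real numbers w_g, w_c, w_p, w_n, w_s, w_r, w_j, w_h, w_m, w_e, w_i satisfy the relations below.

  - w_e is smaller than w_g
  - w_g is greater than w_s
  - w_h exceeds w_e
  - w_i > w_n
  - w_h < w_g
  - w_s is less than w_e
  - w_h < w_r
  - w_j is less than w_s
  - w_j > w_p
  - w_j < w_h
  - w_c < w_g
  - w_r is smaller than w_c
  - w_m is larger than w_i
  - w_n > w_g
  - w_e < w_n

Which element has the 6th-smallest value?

Piecing the relations together gives one ordering: w_p < w_j < w_s < w_e < w_h < w_r < w_c < w_g < w_n < w_i < w_m.
The 6th smallest is w_r.

w_r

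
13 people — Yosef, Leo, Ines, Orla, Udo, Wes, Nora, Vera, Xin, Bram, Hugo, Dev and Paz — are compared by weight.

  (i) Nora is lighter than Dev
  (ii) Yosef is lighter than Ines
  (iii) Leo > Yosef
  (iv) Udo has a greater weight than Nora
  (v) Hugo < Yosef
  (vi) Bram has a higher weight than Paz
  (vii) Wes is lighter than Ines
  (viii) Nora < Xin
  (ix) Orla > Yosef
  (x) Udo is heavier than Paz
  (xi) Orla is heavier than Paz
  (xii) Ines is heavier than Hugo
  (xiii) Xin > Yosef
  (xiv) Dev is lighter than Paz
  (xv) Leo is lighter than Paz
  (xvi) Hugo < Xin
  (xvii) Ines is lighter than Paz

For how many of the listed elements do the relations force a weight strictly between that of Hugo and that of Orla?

4

Chaining upward from Hugo reaches: Yosef, Xin, Leo, Ines, Paz, Bram, Udo.
Chaining downward from Orla reaches: Nora, Dev, Yosef, Leo, Wes, Ines, Paz.
Strictly between Hugo and Orla are those in both lists: Yosef, Leo, Ines, Paz — 4 elements.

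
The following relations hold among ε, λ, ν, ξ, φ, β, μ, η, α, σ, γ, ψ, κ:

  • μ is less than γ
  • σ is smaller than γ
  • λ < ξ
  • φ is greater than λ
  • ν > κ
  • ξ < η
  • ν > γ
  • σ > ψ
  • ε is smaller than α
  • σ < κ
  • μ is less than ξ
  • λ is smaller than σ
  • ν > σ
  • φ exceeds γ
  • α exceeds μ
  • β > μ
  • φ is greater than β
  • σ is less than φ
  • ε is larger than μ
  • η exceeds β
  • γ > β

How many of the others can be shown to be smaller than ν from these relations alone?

7

Directly below ν: σ, γ, κ.
One step further: μ, λ, β, ψ (7 so far).
Nothing else is reachable below ν; 7 in all.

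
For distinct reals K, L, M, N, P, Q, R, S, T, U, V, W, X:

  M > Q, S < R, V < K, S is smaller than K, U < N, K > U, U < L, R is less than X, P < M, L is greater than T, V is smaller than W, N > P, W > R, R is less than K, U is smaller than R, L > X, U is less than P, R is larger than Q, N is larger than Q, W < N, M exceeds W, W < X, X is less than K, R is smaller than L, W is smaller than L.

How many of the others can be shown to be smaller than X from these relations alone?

The elements the relations force below X are V, S, U, Q, R, W — no chain reaches any other.
That is 6.

6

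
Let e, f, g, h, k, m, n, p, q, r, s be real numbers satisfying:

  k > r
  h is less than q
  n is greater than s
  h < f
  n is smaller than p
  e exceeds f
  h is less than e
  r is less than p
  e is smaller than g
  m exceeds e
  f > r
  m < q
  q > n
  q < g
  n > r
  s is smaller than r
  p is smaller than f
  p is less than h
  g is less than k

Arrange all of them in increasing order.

s < r < n < p < h < f < e < m < q < g < k

Each adjacent pair is fixed by a given relation: s < r; r < n; n < p; p < h; h < f; f < e; e < m; m < q; q < g; g < k. Chaining them end to end gives the full order.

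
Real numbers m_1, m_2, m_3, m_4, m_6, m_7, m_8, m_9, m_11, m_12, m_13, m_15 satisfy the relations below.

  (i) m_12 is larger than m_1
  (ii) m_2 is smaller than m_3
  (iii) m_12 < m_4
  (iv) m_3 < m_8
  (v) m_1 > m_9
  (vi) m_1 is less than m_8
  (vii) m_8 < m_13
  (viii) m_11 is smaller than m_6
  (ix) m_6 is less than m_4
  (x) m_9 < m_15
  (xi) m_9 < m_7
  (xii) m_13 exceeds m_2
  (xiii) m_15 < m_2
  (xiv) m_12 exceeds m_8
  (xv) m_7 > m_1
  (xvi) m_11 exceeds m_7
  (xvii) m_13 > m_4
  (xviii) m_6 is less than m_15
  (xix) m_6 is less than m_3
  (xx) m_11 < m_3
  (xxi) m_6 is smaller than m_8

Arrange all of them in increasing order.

Each adjacent pair is fixed by a given relation: m_9 < m_1; m_1 < m_7; m_7 < m_11; m_11 < m_6; m_6 < m_15; m_15 < m_2; m_2 < m_3; m_3 < m_8; m_8 < m_12; m_12 < m_4; m_4 < m_13. Chaining them end to end gives the full order.

m_9 < m_1 < m_7 < m_11 < m_6 < m_15 < m_2 < m_3 < m_8 < m_12 < m_4 < m_13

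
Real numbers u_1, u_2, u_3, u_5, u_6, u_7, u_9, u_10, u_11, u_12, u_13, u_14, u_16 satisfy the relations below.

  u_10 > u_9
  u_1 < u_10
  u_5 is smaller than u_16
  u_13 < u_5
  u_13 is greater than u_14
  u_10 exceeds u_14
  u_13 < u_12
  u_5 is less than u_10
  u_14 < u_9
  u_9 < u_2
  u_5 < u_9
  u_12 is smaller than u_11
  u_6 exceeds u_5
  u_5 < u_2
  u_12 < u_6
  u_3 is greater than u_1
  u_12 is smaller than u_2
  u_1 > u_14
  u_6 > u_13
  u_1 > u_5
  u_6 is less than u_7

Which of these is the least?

Chaining upward from u_14: directly above it, u_13, u_9, u_1, u_10; then u_5, u_12, u_6, u_3, u_2; then u_7, u_11, u_16.
That covers every other element, and nothing is given below u_14, so u_14 is the least.

u_14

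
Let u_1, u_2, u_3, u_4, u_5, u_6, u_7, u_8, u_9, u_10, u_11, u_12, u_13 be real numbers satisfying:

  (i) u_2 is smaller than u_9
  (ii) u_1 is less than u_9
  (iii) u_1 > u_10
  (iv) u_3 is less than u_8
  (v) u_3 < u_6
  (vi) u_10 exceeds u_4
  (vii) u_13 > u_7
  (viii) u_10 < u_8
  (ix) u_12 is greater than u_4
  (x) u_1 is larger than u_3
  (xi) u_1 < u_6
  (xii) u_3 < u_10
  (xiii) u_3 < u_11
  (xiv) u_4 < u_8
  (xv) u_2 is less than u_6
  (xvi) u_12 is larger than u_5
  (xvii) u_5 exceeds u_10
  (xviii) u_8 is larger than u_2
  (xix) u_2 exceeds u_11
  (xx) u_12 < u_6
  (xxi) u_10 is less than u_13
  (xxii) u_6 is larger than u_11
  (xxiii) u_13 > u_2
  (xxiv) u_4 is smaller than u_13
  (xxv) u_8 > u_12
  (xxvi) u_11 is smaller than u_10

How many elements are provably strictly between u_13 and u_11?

The relations place u_11 below u_13. An element lies strictly between them when it is forced above u_11 and also forced below u_13.
Above u_11: {u_10, u_5, u_12, u_1, u_2, u_8, u_6, u_9}. Below u_13: {u_3, u_7, u_4, u_10, u_2}.
Intersection: {u_10, u_2} — 2.

2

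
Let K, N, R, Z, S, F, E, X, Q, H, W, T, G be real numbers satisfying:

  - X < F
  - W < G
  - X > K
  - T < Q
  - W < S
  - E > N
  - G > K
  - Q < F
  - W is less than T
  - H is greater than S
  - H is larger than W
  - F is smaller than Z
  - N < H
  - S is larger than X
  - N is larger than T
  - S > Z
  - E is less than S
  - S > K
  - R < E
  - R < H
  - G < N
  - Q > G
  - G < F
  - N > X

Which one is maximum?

H

Chaining downward from H: directly below it, W, N, R, S; then K, X, G, T, E, Z; then F; then Q.
That covers every other element, and nothing is given above H, so H is the maximum.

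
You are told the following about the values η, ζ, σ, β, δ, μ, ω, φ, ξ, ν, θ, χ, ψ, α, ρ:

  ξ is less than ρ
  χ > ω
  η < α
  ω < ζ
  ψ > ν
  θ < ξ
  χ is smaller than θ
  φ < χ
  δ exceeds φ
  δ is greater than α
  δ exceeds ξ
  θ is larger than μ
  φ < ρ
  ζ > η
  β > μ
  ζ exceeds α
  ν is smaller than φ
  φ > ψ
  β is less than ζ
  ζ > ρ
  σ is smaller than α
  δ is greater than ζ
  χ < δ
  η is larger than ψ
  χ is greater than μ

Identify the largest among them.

δ

ν is not greatest since ν < ψ; ω is not greatest since ω < χ; ψ is not greatest since ψ < φ; σ is not greatest since σ < α; φ is not greatest since φ < δ; μ is not greatest since μ < χ; η is not greatest since η < α; χ is not greatest since χ < θ; β is not greatest since β < ζ; θ is not greatest since θ < ξ; ξ is not greatest since ξ < ρ; ρ is not greatest since ρ < ζ; α is not greatest since α < ζ; ζ is not greatest since ζ < δ.
Only δ has nothing above it, so δ is the largest.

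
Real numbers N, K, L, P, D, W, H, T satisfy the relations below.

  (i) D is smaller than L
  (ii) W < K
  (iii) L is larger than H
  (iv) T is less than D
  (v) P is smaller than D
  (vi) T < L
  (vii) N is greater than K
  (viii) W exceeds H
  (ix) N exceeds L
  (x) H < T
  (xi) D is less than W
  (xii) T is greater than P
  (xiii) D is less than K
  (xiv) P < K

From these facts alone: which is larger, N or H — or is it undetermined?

Link the given pairs in sequence: H < T; T < D; D < W; W < K; K < N.
Together: H < T < D < W < K < N.
So N is larger.

N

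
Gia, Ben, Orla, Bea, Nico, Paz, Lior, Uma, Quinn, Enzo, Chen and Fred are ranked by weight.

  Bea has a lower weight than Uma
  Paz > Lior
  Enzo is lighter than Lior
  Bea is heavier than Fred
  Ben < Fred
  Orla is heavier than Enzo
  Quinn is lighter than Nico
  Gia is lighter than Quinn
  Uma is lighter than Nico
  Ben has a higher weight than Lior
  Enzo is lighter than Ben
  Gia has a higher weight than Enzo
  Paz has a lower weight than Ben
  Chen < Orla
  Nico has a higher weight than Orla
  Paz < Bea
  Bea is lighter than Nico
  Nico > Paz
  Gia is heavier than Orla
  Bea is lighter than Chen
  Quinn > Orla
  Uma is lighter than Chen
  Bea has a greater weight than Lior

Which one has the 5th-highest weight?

Piecing the relations together gives one ordering: Enzo < Lior < Paz < Ben < Fred < Bea < Uma < Chen < Orla < Gia < Quinn < Nico.
Counting 5 from the largest end gives Chen.

Chen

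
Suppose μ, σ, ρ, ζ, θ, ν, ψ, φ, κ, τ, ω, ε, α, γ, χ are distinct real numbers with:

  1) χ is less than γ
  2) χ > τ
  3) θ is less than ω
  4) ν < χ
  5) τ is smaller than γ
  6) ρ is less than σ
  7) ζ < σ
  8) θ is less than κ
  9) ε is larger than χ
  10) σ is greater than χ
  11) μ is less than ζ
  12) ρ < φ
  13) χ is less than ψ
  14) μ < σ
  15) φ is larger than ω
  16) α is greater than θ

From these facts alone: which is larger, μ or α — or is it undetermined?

Following every chain through μ: above μ we get ζ, σ.
α is not reached, and no chain runs the other way from α to μ.
So the given relations leave the order of μ and α undetermined.

undetermined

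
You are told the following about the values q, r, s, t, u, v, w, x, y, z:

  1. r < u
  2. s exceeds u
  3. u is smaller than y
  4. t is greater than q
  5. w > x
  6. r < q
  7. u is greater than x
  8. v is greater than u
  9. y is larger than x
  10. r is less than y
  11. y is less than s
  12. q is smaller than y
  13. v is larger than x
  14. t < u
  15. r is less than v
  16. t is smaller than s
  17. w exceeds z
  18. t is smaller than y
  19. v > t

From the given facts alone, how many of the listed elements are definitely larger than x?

The elements the relations force above x are u, y, v, w, s — no chain reaches any other.
That is 5.

5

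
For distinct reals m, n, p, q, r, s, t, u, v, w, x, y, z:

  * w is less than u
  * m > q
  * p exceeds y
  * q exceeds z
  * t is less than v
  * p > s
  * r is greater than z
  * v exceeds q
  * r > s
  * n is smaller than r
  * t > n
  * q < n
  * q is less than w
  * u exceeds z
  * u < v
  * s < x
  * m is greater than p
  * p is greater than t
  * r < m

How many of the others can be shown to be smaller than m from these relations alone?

8

The elements the relations force below m are z, s, q, n, t, r, y, p — no chain reaches any other.
That is 8.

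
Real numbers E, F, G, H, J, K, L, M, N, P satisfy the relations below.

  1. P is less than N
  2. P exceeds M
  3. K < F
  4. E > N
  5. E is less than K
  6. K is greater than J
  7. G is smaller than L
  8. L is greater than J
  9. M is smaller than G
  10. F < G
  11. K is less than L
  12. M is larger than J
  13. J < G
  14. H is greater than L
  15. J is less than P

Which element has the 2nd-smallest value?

Piecing the relations together gives one ordering: J < M < P < N < E < K < F < G < L < H.
Counting 2 from the smallest end gives M.

M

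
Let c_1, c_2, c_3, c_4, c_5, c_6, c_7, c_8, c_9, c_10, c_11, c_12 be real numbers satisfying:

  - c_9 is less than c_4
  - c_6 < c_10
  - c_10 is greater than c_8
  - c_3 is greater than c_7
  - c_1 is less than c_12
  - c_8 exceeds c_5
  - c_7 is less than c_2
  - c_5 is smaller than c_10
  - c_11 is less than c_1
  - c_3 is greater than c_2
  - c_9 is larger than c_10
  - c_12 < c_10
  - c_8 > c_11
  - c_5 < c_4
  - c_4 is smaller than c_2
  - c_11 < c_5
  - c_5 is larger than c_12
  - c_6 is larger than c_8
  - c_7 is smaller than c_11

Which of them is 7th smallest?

c_6

Chaining the given pairs: c_7 < c_11 < c_1 < c_12 < c_5 < c_8 < c_6 < c_10 < c_9 < c_4 < c_2 < c_3.
The 7th smallest is c_6.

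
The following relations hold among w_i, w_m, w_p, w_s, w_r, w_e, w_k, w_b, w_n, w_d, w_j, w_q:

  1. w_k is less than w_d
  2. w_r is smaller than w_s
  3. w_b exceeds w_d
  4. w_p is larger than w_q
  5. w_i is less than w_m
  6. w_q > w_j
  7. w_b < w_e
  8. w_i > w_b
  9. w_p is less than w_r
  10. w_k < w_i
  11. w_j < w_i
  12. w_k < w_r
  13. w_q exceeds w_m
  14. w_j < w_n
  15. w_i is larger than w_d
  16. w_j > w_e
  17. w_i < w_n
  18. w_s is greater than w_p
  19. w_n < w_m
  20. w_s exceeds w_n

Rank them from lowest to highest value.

The consecutive links are each given: w_k < w_d; w_d < w_b; w_b < w_e; w_e < w_j; w_j < w_i; w_i < w_n; w_n < w_m; w_m < w_q; w_q < w_p; w_p < w_r; w_r < w_s.

w_k < w_d < w_b < w_e < w_j < w_i < w_n < w_m < w_q < w_p < w_r < w_s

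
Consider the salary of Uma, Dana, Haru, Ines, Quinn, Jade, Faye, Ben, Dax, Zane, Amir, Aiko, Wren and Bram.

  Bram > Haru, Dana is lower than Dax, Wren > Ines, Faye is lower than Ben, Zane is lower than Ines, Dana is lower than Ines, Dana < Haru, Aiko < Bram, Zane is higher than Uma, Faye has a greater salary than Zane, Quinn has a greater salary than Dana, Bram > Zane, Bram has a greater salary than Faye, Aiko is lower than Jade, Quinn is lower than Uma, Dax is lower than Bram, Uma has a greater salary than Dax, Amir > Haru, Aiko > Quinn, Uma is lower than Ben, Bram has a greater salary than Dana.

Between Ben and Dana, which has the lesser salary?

Dana

Chaining the given relations: Dana < Dax < Uma < Zane < Faye < Ben.
So Dana < Ben; Dana is the lower of the two.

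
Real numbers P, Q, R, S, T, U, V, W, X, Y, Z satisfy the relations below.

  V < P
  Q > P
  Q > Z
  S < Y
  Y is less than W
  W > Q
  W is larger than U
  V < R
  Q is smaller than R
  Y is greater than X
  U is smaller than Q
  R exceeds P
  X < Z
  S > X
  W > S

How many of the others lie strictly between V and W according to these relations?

2

The relations place V below W. An element lies strictly between them when it is forced above V and also forced below W.
Above V: {P, Q, R}. Below W: {X, S, P, Z, Y, U, Q}.
Intersection: {P, Q} — 2.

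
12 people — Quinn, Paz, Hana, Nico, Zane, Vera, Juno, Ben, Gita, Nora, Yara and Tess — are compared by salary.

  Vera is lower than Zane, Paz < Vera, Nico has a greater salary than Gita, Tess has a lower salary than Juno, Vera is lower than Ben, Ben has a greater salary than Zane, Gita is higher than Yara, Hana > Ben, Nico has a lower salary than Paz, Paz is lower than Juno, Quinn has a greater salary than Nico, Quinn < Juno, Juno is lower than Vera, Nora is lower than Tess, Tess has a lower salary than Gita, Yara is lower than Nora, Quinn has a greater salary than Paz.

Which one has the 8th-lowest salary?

Juno

The consecutive relations fix a unique order: Yara < Nora < Tess < Gita < Nico < Paz < Quinn < Juno < Vera < Zane < Ben < Hana.
The 8th smallest is Juno.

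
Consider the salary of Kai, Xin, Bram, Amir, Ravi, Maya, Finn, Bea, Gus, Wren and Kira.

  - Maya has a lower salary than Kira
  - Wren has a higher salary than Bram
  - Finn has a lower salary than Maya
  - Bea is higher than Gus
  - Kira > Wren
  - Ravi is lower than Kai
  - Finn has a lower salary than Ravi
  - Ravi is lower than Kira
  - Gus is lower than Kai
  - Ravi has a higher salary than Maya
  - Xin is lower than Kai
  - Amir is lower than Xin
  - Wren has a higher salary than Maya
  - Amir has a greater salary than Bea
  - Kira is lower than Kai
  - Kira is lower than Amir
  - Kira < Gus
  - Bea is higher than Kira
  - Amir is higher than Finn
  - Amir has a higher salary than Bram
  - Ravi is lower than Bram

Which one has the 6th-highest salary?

Kira

Chaining the given pairs: Finn < Maya < Ravi < Bram < Wren < Kira < Gus < Bea < Amir < Xin < Kai.
The 6th largest is Kira.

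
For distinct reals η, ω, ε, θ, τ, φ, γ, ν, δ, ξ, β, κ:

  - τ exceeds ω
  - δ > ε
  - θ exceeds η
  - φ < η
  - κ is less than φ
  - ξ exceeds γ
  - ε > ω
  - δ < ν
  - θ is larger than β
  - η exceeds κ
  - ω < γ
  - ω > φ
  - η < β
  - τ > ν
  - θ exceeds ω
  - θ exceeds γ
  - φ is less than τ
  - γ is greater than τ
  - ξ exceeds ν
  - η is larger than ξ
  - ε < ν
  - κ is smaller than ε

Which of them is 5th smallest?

The consecutive relations fix a unique order: κ < φ < ω < ε < δ < ν < τ < γ < ξ < η < β < θ.
Counting 5 from the smallest end gives δ.

δ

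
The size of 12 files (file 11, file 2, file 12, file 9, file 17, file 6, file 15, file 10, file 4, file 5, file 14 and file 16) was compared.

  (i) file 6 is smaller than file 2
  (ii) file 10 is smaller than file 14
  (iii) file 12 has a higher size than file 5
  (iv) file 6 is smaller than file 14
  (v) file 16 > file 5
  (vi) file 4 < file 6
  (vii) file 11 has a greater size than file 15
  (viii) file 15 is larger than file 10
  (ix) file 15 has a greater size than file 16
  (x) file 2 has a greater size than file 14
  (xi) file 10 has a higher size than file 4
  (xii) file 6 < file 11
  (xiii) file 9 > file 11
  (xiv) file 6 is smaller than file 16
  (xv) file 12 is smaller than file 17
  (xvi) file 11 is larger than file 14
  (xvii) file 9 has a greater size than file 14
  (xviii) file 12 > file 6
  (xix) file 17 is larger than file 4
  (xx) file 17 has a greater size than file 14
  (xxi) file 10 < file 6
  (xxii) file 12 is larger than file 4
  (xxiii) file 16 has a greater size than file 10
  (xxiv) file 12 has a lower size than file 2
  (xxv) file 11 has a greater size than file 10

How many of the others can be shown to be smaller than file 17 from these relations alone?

6

Directly below file 17: file 4, file 14, file 12.
One step further: file 5, file 10, file 6 (6 so far).
No other element is forced below file 17 by the given relations, so the count is 6.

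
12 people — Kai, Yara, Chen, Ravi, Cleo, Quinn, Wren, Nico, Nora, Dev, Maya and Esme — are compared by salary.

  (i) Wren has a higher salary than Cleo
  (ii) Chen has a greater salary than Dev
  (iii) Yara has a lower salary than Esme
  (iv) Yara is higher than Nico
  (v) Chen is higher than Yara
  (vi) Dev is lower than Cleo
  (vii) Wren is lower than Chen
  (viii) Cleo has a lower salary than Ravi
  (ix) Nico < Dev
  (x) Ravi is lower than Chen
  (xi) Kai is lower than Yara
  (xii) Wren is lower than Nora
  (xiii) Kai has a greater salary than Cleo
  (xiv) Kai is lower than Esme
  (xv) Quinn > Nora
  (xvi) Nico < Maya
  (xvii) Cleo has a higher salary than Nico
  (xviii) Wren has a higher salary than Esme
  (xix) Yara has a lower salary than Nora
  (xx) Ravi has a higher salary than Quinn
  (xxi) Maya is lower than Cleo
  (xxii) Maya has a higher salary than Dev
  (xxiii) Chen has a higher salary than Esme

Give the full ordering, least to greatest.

Nico < Dev < Maya < Cleo < Kai < Yara < Esme < Wren < Nora < Quinn < Ravi < Chen

The consecutive links are each given: Nico < Dev; Dev < Maya; Maya < Cleo; Cleo < Kai; Kai < Yara; Yara < Esme; Esme < Wren; Wren < Nora; Nora < Quinn; Quinn < Ravi; Ravi < Chen.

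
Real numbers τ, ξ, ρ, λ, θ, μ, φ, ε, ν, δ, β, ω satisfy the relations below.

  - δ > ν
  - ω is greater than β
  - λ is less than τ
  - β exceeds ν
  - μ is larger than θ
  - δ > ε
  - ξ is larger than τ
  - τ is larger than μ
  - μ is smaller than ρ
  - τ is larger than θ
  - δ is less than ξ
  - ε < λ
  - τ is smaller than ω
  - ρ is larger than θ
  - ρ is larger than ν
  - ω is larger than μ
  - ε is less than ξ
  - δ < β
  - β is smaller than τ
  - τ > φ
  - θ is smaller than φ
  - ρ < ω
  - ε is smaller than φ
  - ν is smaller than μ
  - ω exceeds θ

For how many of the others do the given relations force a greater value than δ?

4

From δ the given relations immediately reach β, ξ.
From those, τ, ω — 4 in total.
No other element is forced above δ by the given relations, so the count is 4.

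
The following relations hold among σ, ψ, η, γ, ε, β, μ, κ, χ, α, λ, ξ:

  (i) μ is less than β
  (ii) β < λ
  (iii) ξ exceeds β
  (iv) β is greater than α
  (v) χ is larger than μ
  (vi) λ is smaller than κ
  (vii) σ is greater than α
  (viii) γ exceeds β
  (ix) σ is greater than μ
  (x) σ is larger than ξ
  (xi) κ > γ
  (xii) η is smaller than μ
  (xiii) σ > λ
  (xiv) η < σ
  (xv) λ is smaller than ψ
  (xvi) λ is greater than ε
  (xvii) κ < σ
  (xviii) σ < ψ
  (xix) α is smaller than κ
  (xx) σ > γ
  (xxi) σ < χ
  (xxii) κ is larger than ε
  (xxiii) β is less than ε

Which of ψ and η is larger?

η < μ and μ < β give η < β.
Then β < ε extends the chain to ε.
Then ε < λ extends the chain to λ.
Then λ < σ extends the chain to σ.
Then σ < ψ extends the chain to ψ.
So η < ψ; ψ is the larger of the two.

ψ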